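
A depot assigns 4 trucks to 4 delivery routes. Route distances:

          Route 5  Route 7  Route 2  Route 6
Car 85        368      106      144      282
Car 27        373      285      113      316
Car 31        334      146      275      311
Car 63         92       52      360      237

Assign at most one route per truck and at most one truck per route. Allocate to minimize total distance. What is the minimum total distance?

Min total: 622 km

Optimal: Car 85→Route 7 (106 km), Car 27→Route 2 (113 km), Car 31→Route 6 (311 km), Car 63→Route 5 (92 km) — total 106+113+311+92 = 622 km.
Min-entry greedy (repeatedly take the single cheapest remaining cell) gives 781 km, worse by 159.
Swapping Car 31↔Car 85 (Car 31→Route 7 146 km, Car 85→Route 6 282 km) adds 11.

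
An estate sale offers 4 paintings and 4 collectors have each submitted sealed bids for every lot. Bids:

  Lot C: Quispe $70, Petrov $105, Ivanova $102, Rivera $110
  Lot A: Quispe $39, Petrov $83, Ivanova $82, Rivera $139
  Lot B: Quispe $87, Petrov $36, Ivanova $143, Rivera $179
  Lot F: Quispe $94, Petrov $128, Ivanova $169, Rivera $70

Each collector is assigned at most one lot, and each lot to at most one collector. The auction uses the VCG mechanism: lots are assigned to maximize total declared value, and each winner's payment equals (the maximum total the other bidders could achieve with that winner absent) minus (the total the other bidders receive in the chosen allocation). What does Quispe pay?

Efficient allocation: Quispe→Lot C ($70), Petrov→Lot A ($83), Ivanova→Lot F ($169), Rivera→Lot B ($179); total welfare W = $501.
Quispe receives Lot C at value $70, so the others get W − 70 = $431.
Without Quispe: best allocation of the remaining 3 bidders over all 4 lots is Petrov→Lot C ($105), Ivanova→Lot F ($169), Rivera→Lot B ($179), total $453.
VCG payment = (others' best without Quispe) − (others' welfare with Quispe) = 453 − 431 = $22.

Quispe pays $22.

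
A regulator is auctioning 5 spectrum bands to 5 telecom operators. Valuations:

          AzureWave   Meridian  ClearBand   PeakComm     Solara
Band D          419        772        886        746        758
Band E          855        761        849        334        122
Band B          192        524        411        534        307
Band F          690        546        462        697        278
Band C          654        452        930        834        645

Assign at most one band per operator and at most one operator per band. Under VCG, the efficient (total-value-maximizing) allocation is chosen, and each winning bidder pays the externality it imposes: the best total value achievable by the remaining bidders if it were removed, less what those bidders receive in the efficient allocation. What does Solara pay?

Efficient allocation: AzureWave→Band E ($855M), Meridian→Band B ($524M), ClearBand→Band C ($930M), PeakComm→Band F ($697M), Solara→Band D ($758M); total welfare W = $3764M.
Solara receives Band D at value $758M, so the others get W − 758 = $3006M.
Without Solara: best allocation of the remaining 4 bidders over all 5 bands is AzureWave→Band E ($855M), Meridian→Band D ($772M), ClearBand→Band C ($930M), PeakComm→Band F ($697M), total $3254M.
VCG payment = (others' best without Solara) − (others' welfare with Solara) = 3254 − 3006 = $248M.

Solara pays $248M.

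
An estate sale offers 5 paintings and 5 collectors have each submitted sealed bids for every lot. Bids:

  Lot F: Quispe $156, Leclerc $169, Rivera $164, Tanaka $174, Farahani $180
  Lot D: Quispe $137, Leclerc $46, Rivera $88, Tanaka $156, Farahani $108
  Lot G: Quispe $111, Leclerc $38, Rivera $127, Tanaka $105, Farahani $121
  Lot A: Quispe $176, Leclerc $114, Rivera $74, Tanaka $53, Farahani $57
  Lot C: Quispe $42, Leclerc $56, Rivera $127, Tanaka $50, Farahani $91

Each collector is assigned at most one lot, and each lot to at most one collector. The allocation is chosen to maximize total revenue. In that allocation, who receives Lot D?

Tanaka receives Lot D.

Optimal: Quispe→Lot A ($176), Leclerc→Lot F ($169), Rivera→Lot C ($127), Tanaka→Lot D ($156), Farahani→Lot G ($121) — total 176+169+127+156+121 = $749.
Max-entry greedy (repeatedly take the single best remaining cell) gives $695, worse by 54.
Next-best assignment: Quispe→Lot A, Leclerc→Lot F, Rivera→Lot G, Tanaka→Lot D, Farahani→Lot C = $719.
Swapping Tanaka↔Farahani (Tanaka→Lot G $105, Farahani→Lot D $108) loses 64.
Every other assignment is strictly worse.
Tanaka's own top lot is Lot F ($174), but forcing Tanaka→Lot F and reassigning the rest optimally gives only $673 — worse by 76.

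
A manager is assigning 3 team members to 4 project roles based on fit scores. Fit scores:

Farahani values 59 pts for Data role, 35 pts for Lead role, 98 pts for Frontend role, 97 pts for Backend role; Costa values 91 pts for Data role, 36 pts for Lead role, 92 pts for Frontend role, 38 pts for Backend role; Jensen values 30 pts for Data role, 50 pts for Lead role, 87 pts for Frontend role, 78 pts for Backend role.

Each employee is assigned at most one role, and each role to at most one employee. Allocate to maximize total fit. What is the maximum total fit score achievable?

Treat this as an assignment problem: match each employee to one role.
Optimal: Farahani→Backend role (97 pts), Costa→Data role (91 pts), Jensen→Frontend role (87 pts) — total 97+91+87 = 275 pts.
Next-best assignment: Farahani→Frontend role, Costa→Data role, Jensen→Backend role = 267 pts.

Maximum total: 275 pts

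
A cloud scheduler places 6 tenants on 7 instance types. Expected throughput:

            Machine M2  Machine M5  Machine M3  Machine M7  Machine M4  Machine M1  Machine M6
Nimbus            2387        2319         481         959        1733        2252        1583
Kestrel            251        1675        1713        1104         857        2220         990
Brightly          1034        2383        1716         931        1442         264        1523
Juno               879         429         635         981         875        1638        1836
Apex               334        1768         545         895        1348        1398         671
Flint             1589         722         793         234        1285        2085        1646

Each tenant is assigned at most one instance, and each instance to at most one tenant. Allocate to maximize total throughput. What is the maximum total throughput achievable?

Treat this as an assignment problem: match each tenant to one instance.
Optimal: Nimbus→Machine M2 (2387 ops/s), Kestrel→Machine M3 (1713 ops/s), Brightly→Machine M5 (2383 ops/s), Juno→Machine M6 (1836 ops/s), Apex→Machine M4 (1348 ops/s), Flint→Machine M1 (2085 ops/s) — total 2387+1713+2383+1836+1348+2085 = 11752 ops/s.
Row-greedy (each tenant in turn takes its best remaining instance) gives 10967 ops/s, worse by 785.
Swapping Brightly↔Nimbus (Brightly→Machine M2 1034 ops/s, Nimbus→Machine M5 2319 ops/s) loses 1417.

Max total: 11752 ops/s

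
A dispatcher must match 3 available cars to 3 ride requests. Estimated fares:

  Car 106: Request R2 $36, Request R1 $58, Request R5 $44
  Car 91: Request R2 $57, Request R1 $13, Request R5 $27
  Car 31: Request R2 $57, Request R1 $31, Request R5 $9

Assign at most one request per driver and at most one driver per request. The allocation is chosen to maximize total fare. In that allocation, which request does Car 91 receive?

Car 91 receives Request R5.

Optimal: Car 106→Request R1 ($58), Car 91→Request R5 ($27), Car 31→Request R2 ($57) — total 58+27+57 = $142.
Column-greedy (each request in turn goes to its best remaining driver) gives $124, worse by 18.
Next-best assignment: Car 106→Request R5, Car 91→Request R2, Car 31→Request R1 = $132.
Swapping Car 31↔Car 106 (Car 31→Request R1 $31, Car 106→Request R2 $36) loses 48.
Car 91's own top request is Request R2 ($57), but forcing Car 91→Request R2 and reassigning the rest optimally gives only $132 — worse by 10.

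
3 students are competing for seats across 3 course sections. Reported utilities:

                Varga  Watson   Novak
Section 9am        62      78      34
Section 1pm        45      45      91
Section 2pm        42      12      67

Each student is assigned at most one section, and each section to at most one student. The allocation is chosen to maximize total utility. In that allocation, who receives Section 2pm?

Varga receives Section 2pm.

Optimal: Varga→Section 2pm (42 points), Watson→Section 9am (78 points), Novak→Section 1pm (91 points) — total 42+78+91 = 211 points.
Row-greedy (each student in turn takes its best remaining section) gives 174 points, worse by 37.
Next-best assignment: Varga→Section 1pm, Watson→Section 9am, Novak→Section 2pm = 190 points.
Varga's own top section is Section 9am (62 points), but forcing Varga→Section 9am and reassigning the rest optimally gives only 174 points — worse by 37.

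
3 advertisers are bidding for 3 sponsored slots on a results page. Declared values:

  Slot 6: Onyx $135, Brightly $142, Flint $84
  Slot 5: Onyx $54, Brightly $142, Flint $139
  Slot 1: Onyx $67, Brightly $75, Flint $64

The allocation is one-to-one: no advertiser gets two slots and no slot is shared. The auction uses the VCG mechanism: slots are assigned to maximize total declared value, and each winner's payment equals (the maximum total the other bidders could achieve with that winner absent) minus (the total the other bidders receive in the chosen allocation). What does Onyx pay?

Onyx pays $67.

Efficient allocation: Onyx→Slot 6 ($135), Brightly→Slot 1 ($75), Flint→Slot 5 ($139); total welfare W = $349.
Onyx receives Slot 6 at value $135, so the others get W − 135 = $214.
Without Onyx: best allocation of the remaining 2 bidders over all 3 slots is Brightly→Slot 6 ($142), Flint→Slot 5 ($139), total $281.
VCG payment = (others' best without Onyx) − (others' welfare with Onyx) = 281 − 214 = $67.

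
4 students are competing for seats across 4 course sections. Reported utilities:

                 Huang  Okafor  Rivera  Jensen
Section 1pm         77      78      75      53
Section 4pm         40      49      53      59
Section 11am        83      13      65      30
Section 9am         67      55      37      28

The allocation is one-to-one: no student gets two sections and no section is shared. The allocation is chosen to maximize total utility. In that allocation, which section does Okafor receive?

Okafor receives Section 9am.

This is a one-to-one assignment (maximum-weight bipartite matching).
Optimal: Huang→Section 11am (83 points), Okafor→Section 9am (55 points), Rivera→Section 1pm (75 points), Jensen→Section 4pm (59 points) — total 83+55+75+59 = 272 points.
Column-greedy (each section in turn goes to its best remaining student) gives 257 points, worse by 15.
Next-best assignment: Huang→Section 9am, Okafor→Section 1pm, Rivera→Section 11am, Jensen→Section 4pm = 269 points.
Okafor's own top section is Section 1pm (78 points), but forcing Okafor→Section 1pm and reassigning the rest optimally gives only 269 points — worse by 3.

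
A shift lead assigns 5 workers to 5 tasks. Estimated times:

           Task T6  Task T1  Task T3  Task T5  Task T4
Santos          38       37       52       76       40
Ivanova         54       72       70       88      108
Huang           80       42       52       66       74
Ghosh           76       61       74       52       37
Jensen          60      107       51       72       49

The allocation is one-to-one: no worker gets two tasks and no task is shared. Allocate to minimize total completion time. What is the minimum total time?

Min total: 239 min

Treat this as an assignment problem: match each worker to one task.
Optimal: Santos→Task T4 (40 min), Ivanova→Task T6 (54 min), Huang→Task T1 (42 min), Ghosh→Task T5 (52 min), Jensen→Task T3 (51 min) — total 40+54+42+52+51 = 239 min.
Min-entry greedy (repeatedly take the single cheapest remaining cell) gives 245 min, worse by 6.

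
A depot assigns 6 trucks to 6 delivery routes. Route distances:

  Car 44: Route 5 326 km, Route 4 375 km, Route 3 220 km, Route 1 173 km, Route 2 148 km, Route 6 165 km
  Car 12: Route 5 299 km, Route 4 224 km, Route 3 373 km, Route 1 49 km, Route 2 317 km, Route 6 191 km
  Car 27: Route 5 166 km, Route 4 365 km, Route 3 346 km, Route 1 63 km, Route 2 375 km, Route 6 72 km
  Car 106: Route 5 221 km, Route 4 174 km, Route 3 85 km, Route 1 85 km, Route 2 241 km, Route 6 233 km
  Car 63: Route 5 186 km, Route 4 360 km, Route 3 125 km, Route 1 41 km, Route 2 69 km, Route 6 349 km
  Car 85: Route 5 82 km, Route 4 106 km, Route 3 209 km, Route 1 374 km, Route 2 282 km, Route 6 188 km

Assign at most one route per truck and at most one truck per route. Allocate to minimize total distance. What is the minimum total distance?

Optimal: Car 44→Route 6 (165 km), Car 12→Route 1 (49 km), Car 27→Route 5 (166 km), Car 106→Route 3 (85 km), Car 63→Route 2 (69 km), Car 85→Route 4 (106 km) — total 165+49+166+85+69+106 = 640 km.

Minimum total: 640 km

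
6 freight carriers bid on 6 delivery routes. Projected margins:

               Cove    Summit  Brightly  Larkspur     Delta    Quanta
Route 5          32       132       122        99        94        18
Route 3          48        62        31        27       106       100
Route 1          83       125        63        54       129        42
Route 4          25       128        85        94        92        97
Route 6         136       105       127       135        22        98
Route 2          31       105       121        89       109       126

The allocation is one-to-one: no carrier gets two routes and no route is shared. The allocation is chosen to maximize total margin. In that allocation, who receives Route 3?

Quanta receives Route 3.

Optimal: Cove→Route 6 ($136k), Summit→Route 4 ($128k), Brightly→Route 2 ($121k), Larkspur→Route 5 ($99k), Delta→Route 1 ($129k), Quanta→Route 3 ($100k) — total 136+128+121+99+129+100 = $713k.
Column-greedy (each route in turn goes to its best remaining carrier) gives $674k, worse by 39.
Swapping Brightly↔Cove (Brightly→Route 6 $127k, Cove→Route 2 $31k) loses 99.
Quanta's own top route is Route 2 ($126k), but forcing Quanta→Route 2 and reassigning the rest optimally gives only $709k — worse by 4.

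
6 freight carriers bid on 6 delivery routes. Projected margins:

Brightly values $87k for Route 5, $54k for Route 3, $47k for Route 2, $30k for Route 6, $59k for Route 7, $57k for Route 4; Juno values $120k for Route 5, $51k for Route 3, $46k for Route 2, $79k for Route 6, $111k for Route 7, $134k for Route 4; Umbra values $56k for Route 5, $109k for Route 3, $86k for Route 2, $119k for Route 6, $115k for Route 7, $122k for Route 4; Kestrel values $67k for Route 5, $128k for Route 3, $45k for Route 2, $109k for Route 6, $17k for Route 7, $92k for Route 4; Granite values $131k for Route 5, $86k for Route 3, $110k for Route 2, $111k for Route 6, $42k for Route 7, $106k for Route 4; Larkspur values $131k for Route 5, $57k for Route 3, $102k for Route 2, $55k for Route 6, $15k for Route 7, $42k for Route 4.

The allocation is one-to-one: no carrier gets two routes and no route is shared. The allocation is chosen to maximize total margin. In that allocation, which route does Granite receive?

Treat this as an assignment problem: match each carrier to one route.
Optimal: Brightly→Route 7 ($59k), Juno→Route 4 ($134k), Umbra→Route 6 ($119k), Kestrel→Route 3 ($128k), Granite→Route 2 ($110k), Larkspur→Route 5 ($131k) — total 59+134+119+128+110+131 = $681k.
Swapping Kestrel↔Granite (Kestrel→Route 2 $45k, Granite→Route 3 $86k) loses 107.
No other one-to-one assignment exceeds $681k.
Granite's own top route is Route 5 ($131k), but forcing Granite→Route 5 and reassigning the rest optimally gives only $673k — worse by 8.

Granite receives Route 2.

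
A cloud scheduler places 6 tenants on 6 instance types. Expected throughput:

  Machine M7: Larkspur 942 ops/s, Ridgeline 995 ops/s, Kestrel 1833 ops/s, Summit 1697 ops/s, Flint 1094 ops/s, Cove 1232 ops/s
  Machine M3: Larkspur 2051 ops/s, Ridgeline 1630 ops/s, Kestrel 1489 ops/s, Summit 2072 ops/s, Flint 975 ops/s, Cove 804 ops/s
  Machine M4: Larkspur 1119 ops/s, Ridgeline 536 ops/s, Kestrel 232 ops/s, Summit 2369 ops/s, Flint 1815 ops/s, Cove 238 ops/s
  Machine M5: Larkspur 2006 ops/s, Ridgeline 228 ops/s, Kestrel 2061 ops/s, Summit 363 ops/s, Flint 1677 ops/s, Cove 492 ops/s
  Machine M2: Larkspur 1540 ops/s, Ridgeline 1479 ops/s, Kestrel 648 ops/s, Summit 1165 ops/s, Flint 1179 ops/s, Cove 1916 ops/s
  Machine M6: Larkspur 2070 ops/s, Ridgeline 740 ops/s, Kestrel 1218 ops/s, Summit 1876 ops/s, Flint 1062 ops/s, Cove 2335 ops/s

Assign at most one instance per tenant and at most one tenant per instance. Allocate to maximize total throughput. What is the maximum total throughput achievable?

Optimal: Larkspur→Machine M3 (2051 ops/s), Ridgeline→Machine M2 (1479 ops/s), Kestrel→Machine M7 (1833 ops/s), Summit→Machine M4 (2369 ops/s), Flint→Machine M5 (1677 ops/s), Cove→Machine M6 (2335 ops/s) — total 2051+1479+1833+2369+1677+2335 = 11744 ops/s.
Row-greedy (each tenant in turn takes its best remaining instance) gives 10541 ops/s, worse by 1203.
Next-best assignment: Larkspur→Machine M5, Ridgeline→Machine M2, Kestrel→Machine M7, Summit→Machine M3, Flint→Machine M4, Cove→Machine M6 = 11540 ops/s.

Max total: 11744 ops/s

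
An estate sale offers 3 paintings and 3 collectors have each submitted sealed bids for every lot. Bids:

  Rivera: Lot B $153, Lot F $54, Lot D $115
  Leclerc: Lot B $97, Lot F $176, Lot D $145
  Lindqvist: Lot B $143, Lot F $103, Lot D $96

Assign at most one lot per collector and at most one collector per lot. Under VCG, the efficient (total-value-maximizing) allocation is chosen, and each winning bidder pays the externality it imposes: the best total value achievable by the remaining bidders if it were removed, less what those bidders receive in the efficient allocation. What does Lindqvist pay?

Lindqvist pays $38.

Efficient allocation: Rivera→Lot D ($115), Leclerc→Lot F ($176), Lindqvist→Lot B ($143); total welfare W = $434.
Lindqvist receives Lot B at value $143, so the others get W − 143 = $291.
Without Lindqvist: best allocation of the remaining 2 bidders over all 3 lots is Rivera→Lot B ($153), Leclerc→Lot F ($176), total $329.
VCG payment = (others' best without Lindqvist) − (others' welfare with Lindqvist) = 329 − 291 = $38.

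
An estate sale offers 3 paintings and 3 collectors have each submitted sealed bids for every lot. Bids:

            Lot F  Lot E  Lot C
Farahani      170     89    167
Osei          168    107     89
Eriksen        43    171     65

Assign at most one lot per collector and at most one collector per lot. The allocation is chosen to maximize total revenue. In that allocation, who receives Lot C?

Farahani receives Lot C.

Treat this as an assignment problem: match each collector to one lot.
Optimal: Farahani→Lot C ($167), Osei→Lot F ($168), Eriksen→Lot E ($171) — total 167+168+171 = $506.
Row-greedy (each collector in turn takes its best remaining lot) gives $342, worse by 164.
Next-best assignment: Farahani→Lot F, Osei→Lot C, Eriksen→Lot E = $430.
Swapping Farahani↔Eriksen (Farahani→Lot E $89, Eriksen→Lot C $65) loses 184.
No other one-to-one assignment exceeds $506.
Farahani's own top lot is Lot F ($170), but forcing Farahani→Lot F and reassigning the rest optimally gives only $430 — worse by 76.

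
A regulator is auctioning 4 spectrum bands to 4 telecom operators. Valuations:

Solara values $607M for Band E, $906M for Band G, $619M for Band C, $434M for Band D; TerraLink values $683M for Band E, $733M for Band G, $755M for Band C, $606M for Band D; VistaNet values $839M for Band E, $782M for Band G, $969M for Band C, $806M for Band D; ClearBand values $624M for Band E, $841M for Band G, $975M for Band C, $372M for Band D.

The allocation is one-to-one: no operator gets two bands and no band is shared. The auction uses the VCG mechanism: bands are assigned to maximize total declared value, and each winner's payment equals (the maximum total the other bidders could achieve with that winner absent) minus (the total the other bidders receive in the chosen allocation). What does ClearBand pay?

Efficient allocation: Solara→Band G ($906M), TerraLink→Band E ($683M), VistaNet→Band D ($806M), ClearBand→Band C ($975M); total welfare W = $3370M.
ClearBand receives Band C at value $975M, so the others get W − 975 = $2395M.
Without ClearBand: best allocation of the remaining 3 bidders over all 4 bands is Solara→Band G ($906M), TerraLink→Band E ($683M), VistaNet→Band C ($969M), total $2558M.
VCG payment = (others' best without ClearBand) − (others' welfare with ClearBand) = 2558 − 2395 = $163M.

ClearBand pays $163M.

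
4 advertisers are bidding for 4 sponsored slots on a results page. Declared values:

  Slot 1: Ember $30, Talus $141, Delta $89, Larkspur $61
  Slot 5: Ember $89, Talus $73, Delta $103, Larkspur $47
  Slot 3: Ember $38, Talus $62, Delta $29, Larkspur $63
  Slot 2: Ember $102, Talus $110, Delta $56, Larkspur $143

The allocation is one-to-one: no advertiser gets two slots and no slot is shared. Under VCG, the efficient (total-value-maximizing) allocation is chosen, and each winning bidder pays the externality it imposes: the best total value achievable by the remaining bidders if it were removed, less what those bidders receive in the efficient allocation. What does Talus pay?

Efficient allocation: Ember→Slot 3 ($38), Talus→Slot 1 ($141), Delta→Slot 5 ($103), Larkspur→Slot 2 ($143); total welfare W = $425.
Talus receives Slot 1 at value $141, so the others get W − 141 = $284.
Without Talus: best allocation of the remaining 3 bidders over all 4 slots is Ember→Slot 5 ($89), Delta→Slot 1 ($89), Larkspur→Slot 2 ($143), total $321.
VCG payment = (others' best without Talus) − (others' welfare with Talus) = 321 − 284 = $37.

Talus pays $37.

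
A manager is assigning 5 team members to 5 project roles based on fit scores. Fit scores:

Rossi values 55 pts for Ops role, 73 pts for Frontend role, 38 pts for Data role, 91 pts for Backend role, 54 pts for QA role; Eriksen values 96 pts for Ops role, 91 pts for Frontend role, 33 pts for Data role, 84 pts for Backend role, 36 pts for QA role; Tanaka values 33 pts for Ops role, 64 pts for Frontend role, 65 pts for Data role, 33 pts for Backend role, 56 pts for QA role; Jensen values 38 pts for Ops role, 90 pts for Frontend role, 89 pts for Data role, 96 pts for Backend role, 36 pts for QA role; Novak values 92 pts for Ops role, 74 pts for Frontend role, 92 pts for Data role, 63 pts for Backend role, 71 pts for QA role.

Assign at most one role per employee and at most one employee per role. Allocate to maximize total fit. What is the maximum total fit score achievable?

Max total: 425 pts

Optimal: Rossi→Backend role (91 pts), Eriksen→Ops role (96 pts), Tanaka→QA role (56 pts), Jensen→Frontend role (90 pts), Novak→Data role (92 pts) — total 91+96+56+90+92 = 425 pts.
Row-greedy (each employee in turn takes its best remaining role) gives 413 pts, worse by 12.
Swapping Eriksen↔Rossi (Eriksen→Backend role 84 pts, Rossi→Ops role 55 pts) loses 48.
No other one-to-one assignment exceeds 425 pts.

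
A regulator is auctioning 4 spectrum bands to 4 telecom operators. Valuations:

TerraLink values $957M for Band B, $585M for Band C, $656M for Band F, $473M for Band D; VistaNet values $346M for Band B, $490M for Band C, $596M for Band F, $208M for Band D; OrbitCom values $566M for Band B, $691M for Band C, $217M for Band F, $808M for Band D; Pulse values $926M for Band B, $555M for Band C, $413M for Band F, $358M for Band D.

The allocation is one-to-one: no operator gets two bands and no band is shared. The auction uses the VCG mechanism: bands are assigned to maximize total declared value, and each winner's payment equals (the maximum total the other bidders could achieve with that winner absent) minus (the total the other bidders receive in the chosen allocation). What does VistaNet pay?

Efficient allocation: TerraLink→Band B ($957M), VistaNet→Band F ($596M), OrbitCom→Band D ($808M), Pulse→Band C ($555M); total welfare W = $2916M.
VistaNet receives Band F at value $596M, so the others get W − 596 = $2320M.
Without VistaNet: best allocation of the remaining 3 bidders over all 4 bands is TerraLink→Band F ($656M), OrbitCom→Band D ($808M), Pulse→Band B ($926M), total $2390M.
VCG payment = (others' best without VistaNet) − (others' welfare with VistaNet) = 2390 − 2320 = $70M.

VistaNet pays $70M.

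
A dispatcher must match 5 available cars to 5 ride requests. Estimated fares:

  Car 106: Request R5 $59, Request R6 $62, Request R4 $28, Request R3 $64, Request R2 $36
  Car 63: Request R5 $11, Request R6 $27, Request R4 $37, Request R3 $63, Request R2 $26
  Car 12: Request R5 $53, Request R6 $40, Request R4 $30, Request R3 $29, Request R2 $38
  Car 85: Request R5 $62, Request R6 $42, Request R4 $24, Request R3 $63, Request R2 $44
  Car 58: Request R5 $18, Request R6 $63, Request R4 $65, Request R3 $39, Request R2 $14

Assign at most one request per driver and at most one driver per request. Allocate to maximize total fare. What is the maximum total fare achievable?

Maximum total: $290

Optimal: Car 106→Request R6 ($62), Car 63→Request R3 ($63), Car 12→Request R2 ($38), Car 85→Request R5 ($62), Car 58→Request R4 ($65) — total 62+63+38+62+65 = $290.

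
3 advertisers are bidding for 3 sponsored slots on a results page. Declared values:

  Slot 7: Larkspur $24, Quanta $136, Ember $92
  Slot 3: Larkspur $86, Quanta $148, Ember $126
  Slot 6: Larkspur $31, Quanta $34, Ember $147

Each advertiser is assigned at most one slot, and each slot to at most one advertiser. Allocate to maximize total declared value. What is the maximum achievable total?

Max total: $369

This is a one-to-one assignment (maximum-weight bipartite matching).
Optimal: Larkspur→Slot 3 ($86), Quanta→Slot 7 ($136), Ember→Slot 6 ($147) — total 86+136+147 = $369.
Max-entry greedy (repeatedly take the single best remaining cell) gives $319, worse by 50.
Next-best assignment: Larkspur→Slot 7, Quanta→Slot 3, Ember→Slot 6 = $319.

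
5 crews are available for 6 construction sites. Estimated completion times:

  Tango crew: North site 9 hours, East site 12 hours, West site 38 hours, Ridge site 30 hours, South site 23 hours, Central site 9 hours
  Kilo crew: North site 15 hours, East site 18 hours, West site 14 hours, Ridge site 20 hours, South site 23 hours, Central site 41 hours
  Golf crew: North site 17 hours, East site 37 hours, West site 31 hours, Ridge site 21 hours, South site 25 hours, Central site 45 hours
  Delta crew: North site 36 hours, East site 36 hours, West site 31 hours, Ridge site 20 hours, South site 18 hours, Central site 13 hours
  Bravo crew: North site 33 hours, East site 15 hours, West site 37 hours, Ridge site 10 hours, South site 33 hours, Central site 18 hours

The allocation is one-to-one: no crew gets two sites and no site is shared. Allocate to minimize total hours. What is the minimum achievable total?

Min total: 66 hours

This is a one-to-one assignment (minimum-cost bipartite matching).
Optimal: Tango crew→East site (12 hours), Kilo crew→West site (14 hours), Golf crew→North site (17 hours), Delta crew→Central site (13 hours), Bravo crew→Ridge site (10 hours) — total 12+14+17+13+10 = 66 hours.
Min-entry greedy (repeatedly take the single cheapest remaining cell) gives 71 hours, worse by 5.
Checked against all permutations: 66 hours is optimal.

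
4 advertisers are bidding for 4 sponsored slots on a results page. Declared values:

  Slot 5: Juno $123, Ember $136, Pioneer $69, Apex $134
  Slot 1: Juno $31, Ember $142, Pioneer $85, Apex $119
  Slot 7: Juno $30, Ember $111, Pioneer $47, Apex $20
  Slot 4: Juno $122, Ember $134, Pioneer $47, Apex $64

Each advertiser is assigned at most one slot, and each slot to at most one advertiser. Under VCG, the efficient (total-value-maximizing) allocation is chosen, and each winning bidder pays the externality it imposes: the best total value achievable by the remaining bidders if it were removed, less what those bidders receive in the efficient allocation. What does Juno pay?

Juno pays $23.

Efficient allocation: Juno→Slot 4 ($122), Ember→Slot 7 ($111), Pioneer→Slot 1 ($85), Apex→Slot 5 ($134); total welfare W = $452.
Juno receives Slot 4 at value $122, so the others get W − 122 = $330.
Without Juno: best allocation of the remaining 3 bidders over all 4 slots is Ember→Slot 4 ($134), Pioneer→Slot 1 ($85), Apex→Slot 5 ($134), total $353.
VCG payment = (others' best without Juno) − (others' welfare with Juno) = 353 − 330 = $23.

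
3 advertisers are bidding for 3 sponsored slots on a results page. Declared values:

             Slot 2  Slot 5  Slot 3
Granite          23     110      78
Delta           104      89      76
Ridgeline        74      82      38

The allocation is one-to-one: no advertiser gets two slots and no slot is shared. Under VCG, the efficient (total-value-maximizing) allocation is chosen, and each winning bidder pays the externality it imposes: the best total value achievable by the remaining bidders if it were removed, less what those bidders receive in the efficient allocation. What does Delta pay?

Efficient allocation: Granite→Slot 3 ($78), Delta→Slot 2 ($104), Ridgeline→Slot 5 ($82); total welfare W = $264.
Delta receives Slot 2 at value $104, so the others get W − 104 = $160.
Without Delta: best allocation of the remaining 2 bidders over all 3 slots is Granite→Slot 5 ($110), Ridgeline→Slot 2 ($74), total $184.
VCG payment = (others' best without Delta) − (others' welfare with Delta) = 184 − 160 = $24.

Delta pays $24.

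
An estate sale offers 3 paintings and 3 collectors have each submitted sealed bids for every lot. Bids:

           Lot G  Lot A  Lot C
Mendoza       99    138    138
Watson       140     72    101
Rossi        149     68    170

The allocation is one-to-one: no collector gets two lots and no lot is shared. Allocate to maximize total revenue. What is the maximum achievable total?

Max total: $448

This is the linear assignment problem.
Optimal: Mendoza→Lot A ($138), Watson→Lot G ($140), Rossi→Lot C ($170) — total 138+140+170 = $448.
Column-greedy (each lot in turn goes to its best remaining collector) gives $388, worse by 60.
Next-best assignment: Mendoza→Lot A, Watson→Lot C, Rossi→Lot G = $388.
Swapping Rossi↔Mendoza (Rossi→Lot A $68, Mendoza→Lot C $138) loses 102.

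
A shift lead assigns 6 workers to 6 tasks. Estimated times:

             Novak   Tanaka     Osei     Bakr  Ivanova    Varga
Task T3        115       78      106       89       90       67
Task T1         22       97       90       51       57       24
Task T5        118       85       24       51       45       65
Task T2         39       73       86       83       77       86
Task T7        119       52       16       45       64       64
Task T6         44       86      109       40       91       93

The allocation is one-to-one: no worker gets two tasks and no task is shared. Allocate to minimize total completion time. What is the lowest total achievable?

Minimum total: 242 min

Optimal: Novak→Task T2 (39 min), Tanaka→Task T3 (78 min), Osei→Task T7 (16 min), Bakr→Task T6 (40 min), Ivanova→Task T5 (45 min), Varga→Task T1 (24 min) — total 39+78+16+40+45+24 = 242 min.
Min-entry greedy (repeatedly take the single cheapest remaining cell) gives 263 min, worse by 21.
Next-best assignment: Novak→Task T1, Tanaka→Task T2, Osei→Task T7, Bakr→Task T6, Ivanova→Task T5, Varga→Task T3 = 263 min.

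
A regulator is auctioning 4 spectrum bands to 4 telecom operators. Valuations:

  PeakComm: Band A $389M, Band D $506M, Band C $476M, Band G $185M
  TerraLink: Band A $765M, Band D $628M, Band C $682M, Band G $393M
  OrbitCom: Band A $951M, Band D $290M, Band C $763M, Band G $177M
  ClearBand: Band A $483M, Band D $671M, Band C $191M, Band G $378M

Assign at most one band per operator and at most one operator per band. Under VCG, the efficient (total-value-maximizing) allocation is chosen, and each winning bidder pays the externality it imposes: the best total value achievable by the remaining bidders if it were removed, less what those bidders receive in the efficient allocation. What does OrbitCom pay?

Efficient allocation: PeakComm→Band D ($506M), TerraLink→Band C ($682M), OrbitCom→Band A ($951M), ClearBand→Band G ($378M); total welfare W = $2517M.
OrbitCom receives Band A at value $951M, so the others get W − 951 = $1566M.
Without OrbitCom: best allocation of the remaining 3 bidders over all 4 bands is PeakComm→Band C ($476M), TerraLink→Band A ($765M), ClearBand→Band D ($671M), total $1912M.
VCG payment = (others' best without OrbitCom) − (others' welfare with OrbitCom) = 1912 − 1566 = $346M.

OrbitCom pays $346M.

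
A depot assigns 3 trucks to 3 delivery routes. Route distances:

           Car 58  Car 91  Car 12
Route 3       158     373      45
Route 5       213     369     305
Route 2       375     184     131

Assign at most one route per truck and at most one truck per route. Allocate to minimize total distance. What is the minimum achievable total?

Minimum total: 442 km

Optimal: Car 58→Route 5 (213 km), Car 91→Route 2 (184 km), Car 12→Route 3 (45 km) — total 213+184+45 = 442 km.
Row-greedy (each truck in turn takes its cheapest remaining route) gives 647 km, worse by 205.
Next-best assignment: Car 58→Route 3, Car 91→Route 2, Car 12→Route 5 = 647 km.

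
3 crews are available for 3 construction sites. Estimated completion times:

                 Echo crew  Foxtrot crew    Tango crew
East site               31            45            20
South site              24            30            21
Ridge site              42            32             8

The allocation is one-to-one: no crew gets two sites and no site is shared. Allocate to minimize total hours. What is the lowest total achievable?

Treat this as an assignment problem: match each crew to one site.
Optimal: Echo crew→East site (31 hours), Foxtrot crew→South site (30 hours), Tango crew→Ridge site (8 hours) — total 31+30+8 = 69 hours.
Next-best assignment: Echo crew→South site, Foxtrot crew→Ridge site, Tango crew→East site = 76 hours.
Every other assignment is strictly worse.

Min total: 69 hours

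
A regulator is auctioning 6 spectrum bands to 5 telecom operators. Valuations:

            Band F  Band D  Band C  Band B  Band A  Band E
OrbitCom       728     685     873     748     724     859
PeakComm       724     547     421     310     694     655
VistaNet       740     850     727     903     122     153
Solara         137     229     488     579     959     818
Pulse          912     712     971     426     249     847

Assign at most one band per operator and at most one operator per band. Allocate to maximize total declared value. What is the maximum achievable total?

Max total: $4416M

Optimal: OrbitCom→Band E ($859M), PeakComm→Band F ($724M), VistaNet→Band B ($903M), Solara→Band A ($959M), Pulse→Band C ($971M) — total 859+724+903+959+971 = $4416M.
Column-greedy (each band in turn goes to its best remaining operator) gives $3908M, worse by 508.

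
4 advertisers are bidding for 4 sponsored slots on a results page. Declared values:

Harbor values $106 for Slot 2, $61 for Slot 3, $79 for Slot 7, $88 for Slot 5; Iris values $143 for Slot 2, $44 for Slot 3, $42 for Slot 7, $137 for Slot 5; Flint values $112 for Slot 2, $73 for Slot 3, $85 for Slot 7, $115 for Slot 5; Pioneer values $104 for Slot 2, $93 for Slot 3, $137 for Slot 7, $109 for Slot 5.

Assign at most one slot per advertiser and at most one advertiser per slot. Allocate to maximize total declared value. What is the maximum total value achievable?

Optimal: Harbor→Slot 3 ($61), Iris→Slot 2 ($143), Flint→Slot 5 ($115), Pioneer→Slot 7 ($137) — total 61+143+115+137 = $456.
Column-greedy (each slot in turn goes to its best remaining advertiser) gives $409, worse by 47.
Swapping Flint↔Harbor (Flint→Slot 3 $73, Harbor→Slot 5 $88) loses 15.
Checked against all permutations: $456 is optimal.

Maximum total: $456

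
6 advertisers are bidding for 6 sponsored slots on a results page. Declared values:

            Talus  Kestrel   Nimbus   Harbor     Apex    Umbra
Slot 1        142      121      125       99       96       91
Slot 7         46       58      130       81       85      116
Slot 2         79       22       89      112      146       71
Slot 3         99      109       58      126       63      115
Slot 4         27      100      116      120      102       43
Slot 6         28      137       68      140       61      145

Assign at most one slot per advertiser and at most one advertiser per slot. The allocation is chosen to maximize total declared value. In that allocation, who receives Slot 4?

Harbor receives Slot 4.

Optimal: Talus→Slot 1 ($142), Kestrel→Slot 3 ($109), Nimbus→Slot 7 ($130), Harbor→Slot 4 ($120), Apex→Slot 2 ($146), Umbra→Slot 6 ($145) — total 142+109+130+120+146+145 = $792.
Row-greedy (each advertiser in turn takes its best remaining slot) gives $724, worse by 68.
Next-best assignment: Talus→Slot 1, Kestrel→Slot 6, Nimbus→Slot 7, Harbor→Slot 4, Apex→Slot 2, Umbra→Slot 3 = $790.
No other one-to-one assignment exceeds $792.
Harbor's own top slot is Slot 6 ($140), but forcing Harbor→Slot 6 and reassigning the rest optimally gives only $773 — worse by 19.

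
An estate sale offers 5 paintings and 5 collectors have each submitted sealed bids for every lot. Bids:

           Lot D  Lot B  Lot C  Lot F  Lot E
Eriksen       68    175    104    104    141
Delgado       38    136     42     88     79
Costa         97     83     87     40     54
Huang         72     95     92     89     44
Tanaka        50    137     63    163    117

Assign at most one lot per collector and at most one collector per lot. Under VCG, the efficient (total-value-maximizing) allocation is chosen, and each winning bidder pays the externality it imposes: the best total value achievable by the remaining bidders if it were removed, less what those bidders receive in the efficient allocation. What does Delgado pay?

Delgado pays $34.

Efficient allocation: Eriksen→Lot E ($141), Delgado→Lot B ($136), Costa→Lot D ($97), Huang→Lot C ($92), Tanaka→Lot F ($163); total welfare W = $629.
Delgado receives Lot B at value $136, so the others get W − 136 = $493.
Without Delgado: best allocation of the remaining 4 bidders over all 5 lots is Eriksen→Lot B ($175), Costa→Lot D ($97), Huang→Lot C ($92), Tanaka→Lot F ($163), total $527.
VCG payment = (others' best without Delgado) − (others' welfare with Delgado) = 527 − 493 = $34.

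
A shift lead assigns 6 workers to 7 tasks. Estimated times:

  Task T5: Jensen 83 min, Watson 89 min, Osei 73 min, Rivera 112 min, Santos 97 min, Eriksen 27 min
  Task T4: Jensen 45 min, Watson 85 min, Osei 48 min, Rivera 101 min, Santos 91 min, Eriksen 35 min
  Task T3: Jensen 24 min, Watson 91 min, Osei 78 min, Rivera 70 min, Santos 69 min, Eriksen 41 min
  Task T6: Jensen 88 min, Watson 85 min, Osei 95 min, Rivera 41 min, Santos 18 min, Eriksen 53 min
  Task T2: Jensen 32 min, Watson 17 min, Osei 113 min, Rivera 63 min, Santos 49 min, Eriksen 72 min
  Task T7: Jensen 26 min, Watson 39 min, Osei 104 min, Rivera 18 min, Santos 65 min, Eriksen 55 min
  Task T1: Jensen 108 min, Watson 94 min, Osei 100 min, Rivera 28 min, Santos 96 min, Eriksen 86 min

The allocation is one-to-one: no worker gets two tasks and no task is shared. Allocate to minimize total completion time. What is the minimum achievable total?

Minimum total: 152 min

Treat this as an assignment problem: match each worker to one task.
Optimal: Jensen→Task T3 (24 min), Watson→Task T2 (17 min), Osei→Task T4 (48 min), Rivera→Task T7 (18 min), Santos→Task T6 (18 min), Eriksen→Task T5 (27 min) — total 24+17+48+18+18+27 = 152 min.
Column-greedy (each task in turn goes to its cheapest remaining worker) gives 303 min, worse by 151.
Next-best assignment: Jensen→Task T3, Watson→Task T2, Osei→Task T4, Rivera→Task T1, Santos→Task T6, Eriksen→Task T5 = 162 min.
No other one-to-one assignment undercuts 152 min.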